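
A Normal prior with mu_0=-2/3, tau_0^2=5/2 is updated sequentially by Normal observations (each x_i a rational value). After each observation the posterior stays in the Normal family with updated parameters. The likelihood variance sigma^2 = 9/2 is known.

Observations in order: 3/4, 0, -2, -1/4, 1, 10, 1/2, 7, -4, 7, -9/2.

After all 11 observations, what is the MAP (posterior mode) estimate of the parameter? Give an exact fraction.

143/128

obs 1: x=3/4 → posterior Normal(-9/56, 45/28)
obs 2: x=0 → posterior Normal(-9/76, 45/38)
obs 3: x=-2 → posterior Normal(-49/96, 15/16)
obs 4: x=-1/4 → posterior Normal(-27/58, 45/58)
obs 5: x=1 → posterior Normal(-1/4, 45/68)
obs 6: x=10 → posterior Normal(83/78, 15/26)
obs 7: x=1/2 → posterior Normal(1, 45/88)
obs 8: x=7 → posterior Normal(79/49, 45/98)
obs 9: x=-4 → posterior Normal(59/54, 5/12)
obs 10: x=7 → posterior Normal(94/59, 45/118)
obs 11: x=-9/2 → posterior Normal(143/128, 45/128)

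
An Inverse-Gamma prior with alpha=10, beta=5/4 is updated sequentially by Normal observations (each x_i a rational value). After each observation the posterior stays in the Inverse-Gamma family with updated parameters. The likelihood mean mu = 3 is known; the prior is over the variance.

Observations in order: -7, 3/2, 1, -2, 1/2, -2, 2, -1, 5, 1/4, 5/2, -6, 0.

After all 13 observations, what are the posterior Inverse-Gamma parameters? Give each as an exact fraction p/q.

obs 1: x=-7 → posterior Inverse-Gamma(21/2, 205/4)
obs 2: x=3/2 → posterior Inverse-Gamma(11, 419/8)
obs 3: x=1 → posterior Inverse-Gamma(23/2, 435/8)
obs 4: x=-2 → posterior Inverse-Gamma(12, 535/8)
obs 5: x=1/2 → posterior Inverse-Gamma(25/2, 70)
obs 6: x=-2 → posterior Inverse-Gamma(13, 165/2)
obs 7: x=2 → posterior Inverse-Gamma(27/2, 83)
obs 8: x=-1 → posterior Inverse-Gamma(14, 91)
obs 9: x=5 → posterior Inverse-Gamma(29/2, 93)
obs 10: x=1/4 → posterior Inverse-Gamma(15, 3097/32)
obs 11: x=5/2 → posterior Inverse-Gamma(31/2, 3101/32)
obs 12: x=-6 → posterior Inverse-Gamma(16, 4397/32)
obs 13: x=0 → posterior Inverse-Gamma(33/2, 4541/32)

alpha=33/2, beta=4541/32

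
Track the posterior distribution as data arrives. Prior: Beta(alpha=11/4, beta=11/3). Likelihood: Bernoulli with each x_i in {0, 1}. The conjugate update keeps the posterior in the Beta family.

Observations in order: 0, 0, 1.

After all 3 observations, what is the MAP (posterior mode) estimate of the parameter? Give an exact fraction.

33/89

obs 1: x=0 → posterior Beta(11/4, 14/3)
obs 2: x=0 → posterior Beta(11/4, 17/3)
obs 3: x=1 → posterior Beta(15/4, 17/3)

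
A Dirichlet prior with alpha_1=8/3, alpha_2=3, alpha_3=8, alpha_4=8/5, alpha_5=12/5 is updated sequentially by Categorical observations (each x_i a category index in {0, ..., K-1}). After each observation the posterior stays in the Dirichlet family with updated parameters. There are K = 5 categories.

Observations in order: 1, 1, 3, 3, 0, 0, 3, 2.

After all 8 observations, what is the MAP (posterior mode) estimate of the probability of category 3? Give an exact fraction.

27/155

obs 1: x=1 → posterior Dirichlet(8/3, 4, 8, 8/5, 12/5)
obs 2: x=1 → posterior Dirichlet(8/3, 5, 8, 8/5, 12/5)
obs 3: x=3 → posterior Dirichlet(8/3, 5, 8, 13/5, 12/5)
obs 4: x=3 → posterior Dirichlet(8/3, 5, 8, 18/5, 12/5)
obs 5: x=0 → posterior Dirichlet(11/3, 5, 8, 18/5, 12/5)
obs 6: x=0 → posterior Dirichlet(14/3, 5, 8, 18/5, 12/5)
obs 7: x=3 → posterior Dirichlet(14/3, 5, 8, 23/5, 12/5)
obs 8: x=2 → posterior Dirichlet(14/3, 5, 9, 23/5, 12/5)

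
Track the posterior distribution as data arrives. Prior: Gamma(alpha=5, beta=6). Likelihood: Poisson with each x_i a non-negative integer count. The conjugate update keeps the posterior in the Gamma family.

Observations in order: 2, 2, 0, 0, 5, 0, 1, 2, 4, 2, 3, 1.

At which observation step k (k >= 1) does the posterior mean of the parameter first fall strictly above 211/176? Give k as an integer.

obs 1: x=2 → posterior Gamma(7, 7)
obs 2: x=2 → posterior Gamma(9, 8)
obs 3: x=0 → posterior Gamma(9, 9)
obs 4: x=0 → posterior Gamma(9, 10)
obs 5: x=5 → posterior Gamma(14, 11)
obs 6: x=0 → posterior Gamma(14, 12)
obs 7: x=1 → posterior Gamma(15, 13)
obs 8: x=2 → posterior Gamma(17, 14)
obs 9: x=4 → posterior Gamma(21, 15)
obs 10: x=2 → posterior Gamma(23, 16)
obs 11: x=3 → posterior Gamma(26, 17)
obs 12: x=1 → posterior Gamma(27, 18)

k = 5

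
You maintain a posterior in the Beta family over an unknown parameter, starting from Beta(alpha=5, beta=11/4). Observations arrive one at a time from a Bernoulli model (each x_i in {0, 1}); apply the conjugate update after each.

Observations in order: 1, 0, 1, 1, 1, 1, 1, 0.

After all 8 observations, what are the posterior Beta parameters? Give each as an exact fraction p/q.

alpha=11, beta=19/4

obs 1: x=1 → posterior Beta(6, 11/4)
obs 2: x=0 → posterior Beta(6, 15/4)
obs 3: x=1 → posterior Beta(7, 15/4)
obs 4: x=1 → posterior Beta(8, 15/4)
obs 5: x=1 → posterior Beta(9, 15/4)
obs 6: x=1 → posterior Beta(10, 15/4)
obs 7: x=1 → posterior Beta(11, 15/4)
obs 8: x=0 → posterior Beta(11, 19/4)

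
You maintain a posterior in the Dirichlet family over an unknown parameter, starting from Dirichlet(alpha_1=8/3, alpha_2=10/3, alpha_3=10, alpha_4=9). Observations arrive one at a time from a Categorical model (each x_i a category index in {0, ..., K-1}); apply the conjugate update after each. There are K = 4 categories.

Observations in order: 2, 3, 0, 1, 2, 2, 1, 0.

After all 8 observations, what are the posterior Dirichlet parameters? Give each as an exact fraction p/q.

alpha_1=14/3, alpha_2=16/3, alpha_3=13, alpha_4=10

obs 1: x=2 → posterior Dirichlet(8/3, 10/3, 11, 9)
obs 2: x=3 → posterior Dirichlet(8/3, 10/3, 11, 10)
obs 3: x=0 → posterior Dirichlet(11/3, 10/3, 11, 10)
obs 4: x=1 → posterior Dirichlet(11/3, 13/3, 11, 10)
obs 5: x=2 → posterior Dirichlet(11/3, 13/3, 12, 10)
obs 6: x=2 → posterior Dirichlet(11/3, 13/3, 13, 10)
obs 7: x=1 → posterior Dirichlet(11/3, 16/3, 13, 10)
obs 8: x=0 → posterior Dirichlet(14/3, 16/3, 13, 10)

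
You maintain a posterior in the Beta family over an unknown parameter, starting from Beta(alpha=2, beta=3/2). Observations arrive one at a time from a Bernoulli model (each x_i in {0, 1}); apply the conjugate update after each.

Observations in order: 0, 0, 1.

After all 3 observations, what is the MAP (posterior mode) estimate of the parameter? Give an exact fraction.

4/9

obs 1: x=0 → posterior Beta(2, 5/2)
obs 2: x=0 → posterior Beta(2, 7/2)
obs 3: x=1 → posterior Beta(3, 7/2)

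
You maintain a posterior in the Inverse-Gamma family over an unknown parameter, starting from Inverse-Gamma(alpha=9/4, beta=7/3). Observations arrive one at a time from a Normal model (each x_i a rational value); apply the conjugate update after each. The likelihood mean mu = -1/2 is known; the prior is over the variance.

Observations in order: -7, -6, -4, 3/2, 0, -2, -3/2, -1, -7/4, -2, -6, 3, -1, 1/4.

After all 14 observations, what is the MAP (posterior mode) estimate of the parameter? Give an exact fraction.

obs 1: x=-7 → posterior Inverse-Gamma(11/4, 563/24)
obs 2: x=-6 → posterior Inverse-Gamma(13/4, 463/12)
obs 3: x=-4 → posterior Inverse-Gamma(15/4, 1073/24)
obs 4: x=3/2 → posterior Inverse-Gamma(17/4, 1121/24)
obs 5: x=0 → posterior Inverse-Gamma(19/4, 281/6)
obs 6: x=-2 → posterior Inverse-Gamma(21/4, 1151/24)
obs 7: x=-3/2 → posterior Inverse-Gamma(23/4, 1163/24)
obs 8: x=-1 → posterior Inverse-Gamma(25/4, 583/12)
obs 9: x=-7/4 → posterior Inverse-Gamma(27/4, 4739/96)
obs 10: x=-2 → posterior Inverse-Gamma(29/4, 4847/96)
obs 11: x=-6 → posterior Inverse-Gamma(31/4, 6299/96)
obs 12: x=3 → posterior Inverse-Gamma(33/4, 6887/96)
obs 13: x=-1 → posterior Inverse-Gamma(35/4, 6899/96)
obs 14: x=1/4 → posterior Inverse-Gamma(37/4, 3463/48)

3463/492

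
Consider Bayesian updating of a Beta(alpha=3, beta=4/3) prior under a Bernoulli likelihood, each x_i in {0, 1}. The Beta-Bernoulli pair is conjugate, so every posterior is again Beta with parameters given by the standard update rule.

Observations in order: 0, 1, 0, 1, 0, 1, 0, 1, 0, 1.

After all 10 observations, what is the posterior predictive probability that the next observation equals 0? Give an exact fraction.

19/43

obs 1: x=0 → posterior Beta(3, 7/3)
obs 2: x=1 → posterior Beta(4, 7/3)
obs 3: x=0 → posterior Beta(4, 10/3)
obs 4: x=1 → posterior Beta(5, 10/3)
obs 5: x=0 → posterior Beta(5, 13/3)
obs 6: x=1 → posterior Beta(6, 13/3)
obs 7: x=0 → posterior Beta(6, 16/3)
obs 8: x=1 → posterior Beta(7, 16/3)
obs 9: x=0 → posterior Beta(7, 19/3)
obs 10: x=1 → posterior Beta(8, 19/3)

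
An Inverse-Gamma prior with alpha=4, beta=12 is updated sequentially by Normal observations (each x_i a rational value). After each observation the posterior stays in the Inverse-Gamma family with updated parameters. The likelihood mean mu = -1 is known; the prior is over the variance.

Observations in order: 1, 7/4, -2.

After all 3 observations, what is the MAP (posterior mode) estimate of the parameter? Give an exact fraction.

obs 1: x=1 → posterior Inverse-Gamma(9/2, 14)
obs 2: x=7/4 → posterior Inverse-Gamma(5, 569/32)
obs 3: x=-2 → posterior Inverse-Gamma(11/2, 585/32)

45/16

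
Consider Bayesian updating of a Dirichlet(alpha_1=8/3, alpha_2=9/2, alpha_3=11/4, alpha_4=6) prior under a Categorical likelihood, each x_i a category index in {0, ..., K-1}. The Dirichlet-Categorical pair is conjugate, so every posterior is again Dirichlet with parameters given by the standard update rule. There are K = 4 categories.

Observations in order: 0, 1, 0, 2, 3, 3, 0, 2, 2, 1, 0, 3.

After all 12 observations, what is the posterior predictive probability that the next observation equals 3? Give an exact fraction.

108/335

obs 1: x=0 → posterior Dirichlet(11/3, 9/2, 11/4, 6)
obs 2: x=1 → posterior Dirichlet(11/3, 11/2, 11/4, 6)
obs 3: x=0 → posterior Dirichlet(14/3, 11/2, 11/4, 6)
obs 4: x=2 → posterior Dirichlet(14/3, 11/2, 15/4, 6)
obs 5: x=3 → posterior Dirichlet(14/3, 11/2, 15/4, 7)
obs 6: x=3 → posterior Dirichlet(14/3, 11/2, 15/4, 8)
obs 7: x=0 → posterior Dirichlet(17/3, 11/2, 15/4, 8)
obs 8: x=2 → posterior Dirichlet(17/3, 11/2, 19/4, 8)
obs 9: x=2 → posterior Dirichlet(17/3, 11/2, 23/4, 8)
obs 10: x=1 → posterior Dirichlet(17/3, 13/2, 23/4, 8)
obs 11: x=0 → posterior Dirichlet(20/3, 13/2, 23/4, 8)
obs 12: x=3 → posterior Dirichlet(20/3, 13/2, 23/4, 9)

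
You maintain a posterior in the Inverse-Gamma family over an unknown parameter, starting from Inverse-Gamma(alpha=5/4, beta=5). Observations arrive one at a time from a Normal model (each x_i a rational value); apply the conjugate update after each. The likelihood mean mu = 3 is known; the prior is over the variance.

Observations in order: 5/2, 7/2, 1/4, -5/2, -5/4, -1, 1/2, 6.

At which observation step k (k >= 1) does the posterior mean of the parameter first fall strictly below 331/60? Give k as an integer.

k = 2

obs 1: x=5/2 → posterior Inverse-Gamma(7/4, 41/8)
obs 2: x=7/2 → posterior Inverse-Gamma(9/4, 21/4)
obs 3: x=1/4 → posterior Inverse-Gamma(11/4, 289/32)
obs 4: x=-5/2 → posterior Inverse-Gamma(13/4, 773/32)
obs 5: x=-5/4 → posterior Inverse-Gamma(15/4, 531/16)
obs 6: x=-1 → posterior Inverse-Gamma(17/4, 659/16)
obs 7: x=1/2 → posterior Inverse-Gamma(19/4, 709/16)
obs 8: x=6 → posterior Inverse-Gamma(21/4, 781/16)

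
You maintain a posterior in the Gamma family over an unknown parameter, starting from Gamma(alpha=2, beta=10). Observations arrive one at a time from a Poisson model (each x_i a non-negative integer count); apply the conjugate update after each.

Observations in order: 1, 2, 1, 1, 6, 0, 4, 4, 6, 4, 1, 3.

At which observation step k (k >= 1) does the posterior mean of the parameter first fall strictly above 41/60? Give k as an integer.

k = 5

obs 1: x=1 → posterior Gamma(3, 11)
obs 2: x=2 → posterior Gamma(5, 12)
obs 3: x=1 → posterior Gamma(6, 13)
obs 4: x=1 → posterior Gamma(7, 14)
obs 5: x=6 → posterior Gamma(13, 15)
obs 6: x=0 → posterior Gamma(13, 16)
obs 7: x=4 → posterior Gamma(17, 17)
obs 8: x=4 → posterior Gamma(21, 18)
obs 9: x=6 → posterior Gamma(27, 19)
obs 10: x=4 → posterior Gamma(31, 20)
obs 11: x=1 → posterior Gamma(32, 21)
obs 12: x=3 → posterior Gamma(35, 22)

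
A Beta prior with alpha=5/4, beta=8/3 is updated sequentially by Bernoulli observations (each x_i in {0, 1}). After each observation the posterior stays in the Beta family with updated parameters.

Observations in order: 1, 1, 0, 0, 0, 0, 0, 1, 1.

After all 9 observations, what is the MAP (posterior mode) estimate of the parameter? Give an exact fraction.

51/131

obs 1: x=1 → posterior Beta(9/4, 8/3)
obs 2: x=1 → posterior Beta(13/4, 8/3)
obs 3: x=0 → posterior Beta(13/4, 11/3)
obs 4: x=0 → posterior Beta(13/4, 14/3)
obs 5: x=0 → posterior Beta(13/4, 17/3)
obs 6: x=0 → posterior Beta(13/4, 20/3)
obs 7: x=0 → posterior Beta(13/4, 23/3)
obs 8: x=1 → posterior Beta(17/4, 23/3)
obs 9: x=1 → posterior Beta(21/4, 23/3)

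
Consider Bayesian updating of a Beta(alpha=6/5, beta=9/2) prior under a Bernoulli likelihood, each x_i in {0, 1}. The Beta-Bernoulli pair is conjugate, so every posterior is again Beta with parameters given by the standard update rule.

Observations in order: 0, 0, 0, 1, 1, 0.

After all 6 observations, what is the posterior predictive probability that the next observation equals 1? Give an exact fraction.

32/117

obs 1: x=0 → posterior Beta(6/5, 11/2)
obs 2: x=0 → posterior Beta(6/5, 13/2)
obs 3: x=0 → posterior Beta(6/5, 15/2)
obs 4: x=1 → posterior Beta(11/5, 15/2)
obs 5: x=1 → posterior Beta(16/5, 15/2)
obs 6: x=0 → posterior Beta(16/5, 17/2)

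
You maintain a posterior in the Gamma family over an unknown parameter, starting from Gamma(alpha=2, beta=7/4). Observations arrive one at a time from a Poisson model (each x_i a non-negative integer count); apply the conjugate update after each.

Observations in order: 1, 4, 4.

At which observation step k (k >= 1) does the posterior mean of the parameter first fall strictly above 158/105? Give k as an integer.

obs 1: x=1 → posterior Gamma(3, 11/4)
obs 2: x=4 → posterior Gamma(7, 15/4)
obs 3: x=4 → posterior Gamma(11, 19/4)

k = 2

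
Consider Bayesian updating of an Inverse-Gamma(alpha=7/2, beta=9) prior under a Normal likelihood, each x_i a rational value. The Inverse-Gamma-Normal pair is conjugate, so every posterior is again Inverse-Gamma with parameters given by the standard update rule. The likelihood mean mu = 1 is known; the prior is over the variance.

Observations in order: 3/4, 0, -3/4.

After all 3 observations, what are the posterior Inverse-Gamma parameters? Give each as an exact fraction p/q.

obs 1: x=3/4 → posterior Inverse-Gamma(4, 289/32)
obs 2: x=0 → posterior Inverse-Gamma(9/2, 305/32)
obs 3: x=-3/4 → posterior Inverse-Gamma(5, 177/16)

alpha=5, beta=177/16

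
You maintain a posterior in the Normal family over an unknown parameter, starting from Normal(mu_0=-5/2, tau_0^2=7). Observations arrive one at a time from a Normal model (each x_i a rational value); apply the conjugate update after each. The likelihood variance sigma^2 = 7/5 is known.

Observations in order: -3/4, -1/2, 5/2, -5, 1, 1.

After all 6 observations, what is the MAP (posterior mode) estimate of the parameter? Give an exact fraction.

obs 1: x=-3/4 → posterior Normal(-25/24, 7/6)
obs 2: x=-1/2 → posterior Normal(-35/44, 7/11)
obs 3: x=5/2 → posterior Normal(15/64, 7/16)
obs 4: x=-5 → posterior Normal(-85/84, 1/3)
obs 5: x=1 → posterior Normal(-5/8, 7/26)
obs 6: x=1 → posterior Normal(-45/124, 7/31)

-45/124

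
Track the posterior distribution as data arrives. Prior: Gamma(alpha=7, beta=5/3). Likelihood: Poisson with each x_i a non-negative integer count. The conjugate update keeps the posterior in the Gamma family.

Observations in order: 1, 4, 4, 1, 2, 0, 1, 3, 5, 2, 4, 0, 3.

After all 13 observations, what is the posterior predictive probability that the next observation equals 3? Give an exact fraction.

1584935056456286115018226773499340589250783733417717969645356449792/7654455761751330268890575447204214294134057054403947260546060444801

obs 1: x=1 → posterior Gamma(8, 8/3)
obs 2: x=4 → posterior Gamma(12, 11/3)
obs 3: x=4 → posterior Gamma(16, 14/3)
obs 4: x=1 → posterior Gamma(17, 17/3)
obs 5: x=2 → posterior Gamma(19, 20/3)
obs 6: x=0 → posterior Gamma(19, 23/3)
obs 7: x=1 → posterior Gamma(20, 26/3)
obs 8: x=3 → posterior Gamma(23, 29/3)
obs 9: x=5 → posterior Gamma(28, 32/3)
obs 10: x=2 → posterior Gamma(30, 35/3)
obs 11: x=4 → posterior Gamma(34, 38/3)
obs 12: x=0 → posterior Gamma(34, 41/3)
obs 13: x=3 → posterior Gamma(37, 44/3)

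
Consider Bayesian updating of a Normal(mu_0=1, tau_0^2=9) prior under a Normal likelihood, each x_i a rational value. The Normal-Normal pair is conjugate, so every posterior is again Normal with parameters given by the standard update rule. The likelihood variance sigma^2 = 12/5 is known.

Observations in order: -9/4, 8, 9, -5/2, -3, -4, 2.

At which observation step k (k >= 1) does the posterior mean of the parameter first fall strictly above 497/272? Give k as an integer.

k = 2

obs 1: x=-9/4 → posterior Normal(-119/76, 36/19)
obs 2: x=8 → posterior Normal(361/136, 18/17)
obs 3: x=9 → posterior Normal(901/196, 36/49)
obs 4: x=-5/2 → posterior Normal(751/256, 9/16)
obs 5: x=-3 → posterior Normal(571/316, 36/79)
obs 6: x=-4 → posterior Normal(331/376, 18/47)
obs 7: x=2 → posterior Normal(451/436, 36/109)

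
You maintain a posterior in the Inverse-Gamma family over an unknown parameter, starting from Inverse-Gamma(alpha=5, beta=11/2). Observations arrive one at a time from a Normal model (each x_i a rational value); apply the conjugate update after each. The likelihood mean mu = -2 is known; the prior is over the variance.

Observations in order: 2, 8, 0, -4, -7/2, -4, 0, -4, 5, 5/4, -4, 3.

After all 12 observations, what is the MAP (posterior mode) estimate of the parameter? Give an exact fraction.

obs 1: x=2 → posterior Inverse-Gamma(11/2, 27/2)
obs 2: x=8 → posterior Inverse-Gamma(6, 127/2)
obs 3: x=0 → posterior Inverse-Gamma(13/2, 131/2)
obs 4: x=-4 → posterior Inverse-Gamma(7, 135/2)
obs 5: x=-7/2 → posterior Inverse-Gamma(15/2, 549/8)
obs 6: x=-4 → posterior Inverse-Gamma(8, 565/8)
obs 7: x=0 → posterior Inverse-Gamma(17/2, 581/8)
obs 8: x=-4 → posterior Inverse-Gamma(9, 597/8)
obs 9: x=5 → posterior Inverse-Gamma(19/2, 793/8)
obs 10: x=5/4 → posterior Inverse-Gamma(10, 3341/32)
obs 11: x=-4 → posterior Inverse-Gamma(21/2, 3405/32)
obs 12: x=3 → posterior Inverse-Gamma(11, 3805/32)

3805/384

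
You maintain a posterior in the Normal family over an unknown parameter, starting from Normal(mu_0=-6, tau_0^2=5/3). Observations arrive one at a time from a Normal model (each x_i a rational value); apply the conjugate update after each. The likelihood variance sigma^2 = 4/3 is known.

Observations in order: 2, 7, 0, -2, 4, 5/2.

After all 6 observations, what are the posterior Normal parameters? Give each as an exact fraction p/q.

obs 1: x=2 → posterior Normal(-14/9, 20/27)
obs 2: x=7 → posterior Normal(3/2, 10/21)
obs 3: x=0 → posterior Normal(21/19, 20/57)
obs 4: x=-2 → posterior Normal(11/24, 5/18)
obs 5: x=4 → posterior Normal(31/29, 20/87)
obs 6: x=5/2 → posterior Normal(87/68, 10/51)

mu_0=87/68, tau_0^2=10/51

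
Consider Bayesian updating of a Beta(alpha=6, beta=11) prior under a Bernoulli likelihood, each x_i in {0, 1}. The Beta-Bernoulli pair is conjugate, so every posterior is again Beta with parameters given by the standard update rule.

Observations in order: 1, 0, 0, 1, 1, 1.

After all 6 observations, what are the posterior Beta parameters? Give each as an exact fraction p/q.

obs 1: x=1 → posterior Beta(7, 11)
obs 2: x=0 → posterior Beta(7, 12)
obs 3: x=0 → posterior Beta(7, 13)
obs 4: x=1 → posterior Beta(8, 13)
obs 5: x=1 → posterior Beta(9, 13)
obs 6: x=1 → posterior Beta(10, 13)

alpha=10, beta=13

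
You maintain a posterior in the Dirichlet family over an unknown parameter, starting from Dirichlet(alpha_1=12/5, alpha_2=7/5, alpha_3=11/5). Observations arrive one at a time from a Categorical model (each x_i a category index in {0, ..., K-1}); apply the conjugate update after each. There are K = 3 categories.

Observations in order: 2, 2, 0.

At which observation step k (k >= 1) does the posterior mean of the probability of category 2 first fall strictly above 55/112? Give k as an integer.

obs 1: x=2 → posterior Dirichlet(12/5, 7/5, 16/5)
obs 2: x=2 → posterior Dirichlet(12/5, 7/5, 21/5)
obs 3: x=0 → posterior Dirichlet(17/5, 7/5, 21/5)

k = 2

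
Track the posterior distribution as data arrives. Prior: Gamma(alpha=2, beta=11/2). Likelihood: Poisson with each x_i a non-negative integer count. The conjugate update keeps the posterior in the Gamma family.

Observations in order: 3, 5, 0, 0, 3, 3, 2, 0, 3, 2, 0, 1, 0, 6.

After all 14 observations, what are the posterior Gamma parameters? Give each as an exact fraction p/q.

obs 1: x=3 → posterior Gamma(5, 13/2)
obs 2: x=5 → posterior Gamma(10, 15/2)
obs 3: x=0 → posterior Gamma(10, 17/2)
obs 4: x=0 → posterior Gamma(10, 19/2)
obs 5: x=3 → posterior Gamma(13, 21/2)
obs 6: x=3 → posterior Gamma(16, 23/2)
obs 7: x=2 → posterior Gamma(18, 25/2)
obs 8: x=0 → posterior Gamma(18, 27/2)
obs 9: x=3 → posterior Gamma(21, 29/2)
obs 10: x=2 → posterior Gamma(23, 31/2)
obs 11: x=0 → posterior Gamma(23, 33/2)
obs 12: x=1 → posterior Gamma(24, 35/2)
obs 13: x=0 → posterior Gamma(24, 37/2)
obs 14: x=6 → posterior Gamma(30, 39/2)

alpha=30, beta=39/2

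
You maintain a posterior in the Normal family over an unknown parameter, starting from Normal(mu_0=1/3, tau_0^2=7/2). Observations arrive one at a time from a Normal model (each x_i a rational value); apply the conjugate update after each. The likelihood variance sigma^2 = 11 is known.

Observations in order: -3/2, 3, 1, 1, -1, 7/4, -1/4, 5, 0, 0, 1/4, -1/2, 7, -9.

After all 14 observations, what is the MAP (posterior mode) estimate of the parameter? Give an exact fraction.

obs 1: x=-3/2 → posterior Normal(-19/174, 77/29)
obs 2: x=3 → posterior Normal(107/216, 77/36)
obs 3: x=1 → posterior Normal(149/258, 77/43)
obs 4: x=1 → posterior Normal(191/300, 77/50)
obs 5: x=-1 → posterior Normal(149/342, 77/57)
obs 6: x=7/4 → posterior Normal(445/768, 77/64)
obs 7: x=-1/4 → posterior Normal(106/213, 77/71)
obs 8: x=5 → posterior Normal(211/234, 77/78)
obs 9: x=0 → posterior Normal(211/255, 77/85)
obs 10: x=0 → posterior Normal(211/276, 77/92)
obs 11: x=1/4 → posterior Normal(865/1188, 7/9)
obs 12: x=-1/2 → posterior Normal(823/1272, 77/106)
obs 13: x=7 → posterior Normal(1411/1356, 77/113)
obs 14: x=-9 → posterior Normal(131/288, 77/120)

131/288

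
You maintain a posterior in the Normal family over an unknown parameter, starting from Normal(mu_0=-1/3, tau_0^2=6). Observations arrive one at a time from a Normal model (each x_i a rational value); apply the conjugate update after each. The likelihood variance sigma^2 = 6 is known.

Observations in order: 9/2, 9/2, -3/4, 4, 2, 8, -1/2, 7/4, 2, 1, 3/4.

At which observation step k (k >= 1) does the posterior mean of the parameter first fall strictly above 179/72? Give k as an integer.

obs 1: x=9/2 → posterior Normal(25/12, 3)
obs 2: x=9/2 → posterior Normal(26/9, 2)
obs 3: x=-3/4 → posterior Normal(95/48, 3/2)
obs 4: x=4 → posterior Normal(143/60, 6/5)
obs 5: x=2 → posterior Normal(167/72, 1)
obs 6: x=8 → posterior Normal(263/84, 6/7)
obs 7: x=-1/2 → posterior Normal(257/96, 3/4)
obs 8: x=7/4 → posterior Normal(139/54, 2/3)
obs 9: x=2 → posterior Normal(151/60, 3/5)
obs 10: x=1 → posterior Normal(157/66, 6/11)
obs 11: x=3/4 → posterior Normal(323/144, 1/2)

k = 2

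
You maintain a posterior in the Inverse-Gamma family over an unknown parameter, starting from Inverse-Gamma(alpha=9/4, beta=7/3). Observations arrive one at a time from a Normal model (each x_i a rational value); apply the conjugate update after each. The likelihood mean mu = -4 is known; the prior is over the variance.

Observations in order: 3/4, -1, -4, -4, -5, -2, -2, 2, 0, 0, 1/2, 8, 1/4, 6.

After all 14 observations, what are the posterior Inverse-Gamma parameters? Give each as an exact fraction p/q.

alpha=37/4, beta=9493/48

obs 1: x=3/4 → posterior Inverse-Gamma(11/4, 1307/96)
obs 2: x=-1 → posterior Inverse-Gamma(13/4, 1739/96)
obs 3: x=-4 → posterior Inverse-Gamma(15/4, 1739/96)
obs 4: x=-4 → posterior Inverse-Gamma(17/4, 1739/96)
obs 5: x=-5 → posterior Inverse-Gamma(19/4, 1787/96)
obs 6: x=-2 → posterior Inverse-Gamma(21/4, 1979/96)
obs 7: x=-2 → posterior Inverse-Gamma(23/4, 2171/96)
obs 8: x=2 → posterior Inverse-Gamma(25/4, 3899/96)
obs 9: x=0 → posterior Inverse-Gamma(27/4, 4667/96)
obs 10: x=0 → posterior Inverse-Gamma(29/4, 5435/96)
obs 11: x=1/2 → posterior Inverse-Gamma(31/4, 6407/96)
obs 12: x=8 → posterior Inverse-Gamma(33/4, 13319/96)
obs 13: x=1/4 → posterior Inverse-Gamma(35/4, 7093/48)
obs 14: x=6 → posterior Inverse-Gamma(37/4, 9493/48)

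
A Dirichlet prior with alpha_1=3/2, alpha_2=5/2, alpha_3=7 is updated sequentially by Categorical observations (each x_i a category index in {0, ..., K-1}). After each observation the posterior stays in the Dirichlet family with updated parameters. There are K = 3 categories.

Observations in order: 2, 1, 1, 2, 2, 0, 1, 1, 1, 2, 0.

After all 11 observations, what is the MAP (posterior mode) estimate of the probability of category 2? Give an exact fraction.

10/19

obs 1: x=2 → posterior Dirichlet(3/2, 5/2, 8)
obs 2: x=1 → posterior Dirichlet(3/2, 7/2, 8)
obs 3: x=1 → posterior Dirichlet(3/2, 9/2, 8)
obs 4: x=2 → posterior Dirichlet(3/2, 9/2, 9)
obs 5: x=2 → posterior Dirichlet(3/2, 9/2, 10)
obs 6: x=0 → posterior Dirichlet(5/2, 9/2, 10)
obs 7: x=1 → posterior Dirichlet(5/2, 11/2, 10)
obs 8: x=1 → posterior Dirichlet(5/2, 13/2, 10)
obs 9: x=1 → posterior Dirichlet(5/2, 15/2, 10)
obs 10: x=2 → posterior Dirichlet(5/2, 15/2, 11)
obs 11: x=0 → posterior Dirichlet(7/2, 15/2, 11)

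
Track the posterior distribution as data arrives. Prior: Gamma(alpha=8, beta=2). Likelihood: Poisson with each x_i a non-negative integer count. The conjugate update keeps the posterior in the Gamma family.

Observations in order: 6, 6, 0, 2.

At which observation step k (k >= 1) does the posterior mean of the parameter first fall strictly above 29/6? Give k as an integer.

k = 2

obs 1: x=6 → posterior Gamma(14, 3)
obs 2: x=6 → posterior Gamma(20, 4)
obs 3: x=0 → posterior Gamma(20, 5)
obs 4: x=2 → posterior Gamma(22, 6)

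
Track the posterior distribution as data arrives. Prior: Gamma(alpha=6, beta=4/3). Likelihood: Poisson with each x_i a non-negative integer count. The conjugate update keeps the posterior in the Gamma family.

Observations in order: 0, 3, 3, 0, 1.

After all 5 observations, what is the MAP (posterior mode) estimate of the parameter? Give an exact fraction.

obs 1: x=0 → posterior Gamma(6, 7/3)
obs 2: x=3 → posterior Gamma(9, 10/3)
obs 3: x=3 → posterior Gamma(12, 13/3)
obs 4: x=0 → posterior Gamma(12, 16/3)
obs 5: x=1 → posterior Gamma(13, 19/3)

36/19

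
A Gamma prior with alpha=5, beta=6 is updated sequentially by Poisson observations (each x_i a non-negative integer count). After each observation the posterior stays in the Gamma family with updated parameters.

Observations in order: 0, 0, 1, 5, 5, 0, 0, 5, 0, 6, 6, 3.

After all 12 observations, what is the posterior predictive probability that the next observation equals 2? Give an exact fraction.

obs 1: x=0 → posterior Gamma(5, 7)
obs 2: x=0 → posterior Gamma(5, 8)
obs 3: x=1 → posterior Gamma(6, 9)
obs 4: x=5 → posterior Gamma(11, 10)
obs 5: x=5 → posterior Gamma(16, 11)
obs 6: x=0 → posterior Gamma(16, 12)
obs 7: x=0 → posterior Gamma(16, 13)
obs 8: x=5 → posterior Gamma(21, 14)
obs 9: x=0 → posterior Gamma(21, 15)
obs 10: x=6 → posterior Gamma(27, 16)
obs 11: x=6 → posterior Gamma(33, 17)
obs 12: x=3 → posterior Gamma(36, 18)

1031061125732888547964644019537604737429527330816/3914144333903073791808962606796280957916632792441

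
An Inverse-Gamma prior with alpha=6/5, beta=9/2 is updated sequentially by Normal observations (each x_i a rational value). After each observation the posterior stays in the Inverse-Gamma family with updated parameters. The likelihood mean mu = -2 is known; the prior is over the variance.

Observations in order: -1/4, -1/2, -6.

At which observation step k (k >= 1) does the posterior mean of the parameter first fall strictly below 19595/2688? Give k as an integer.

k = 2

obs 1: x=-1/4 → posterior Inverse-Gamma(17/10, 193/32)
obs 2: x=-1/2 → posterior Inverse-Gamma(11/5, 229/32)
obs 3: x=-6 → posterior Inverse-Gamma(27/10, 485/32)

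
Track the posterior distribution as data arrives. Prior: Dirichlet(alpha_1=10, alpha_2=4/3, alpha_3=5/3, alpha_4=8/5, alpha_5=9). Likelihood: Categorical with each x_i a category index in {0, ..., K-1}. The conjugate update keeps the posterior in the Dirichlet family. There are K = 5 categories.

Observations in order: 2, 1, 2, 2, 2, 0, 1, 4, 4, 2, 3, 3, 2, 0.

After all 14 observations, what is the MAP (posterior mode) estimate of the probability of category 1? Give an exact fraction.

obs 1: x=2 → posterior Dirichlet(10, 4/3, 8/3, 8/5, 9)
obs 2: x=1 → posterior Dirichlet(10, 7/3, 8/3, 8/5, 9)
obs 3: x=2 → posterior Dirichlet(10, 7/3, 11/3, 8/5, 9)
obs 4: x=2 → posterior Dirichlet(10, 7/3, 14/3, 8/5, 9)
obs 5: x=2 → posterior Dirichlet(10, 7/3, 17/3, 8/5, 9)
obs 6: x=0 → posterior Dirichlet(11, 7/3, 17/3, 8/5, 9)
obs 7: x=1 → posterior Dirichlet(11, 10/3, 17/3, 8/5, 9)
obs 8: x=4 → posterior Dirichlet(11, 10/3, 17/3, 8/5, 10)
obs 9: x=4 → posterior Dirichlet(11, 10/3, 17/3, 8/5, 11)
obs 10: x=2 → posterior Dirichlet(11, 10/3, 20/3, 8/5, 11)
obs 11: x=3 → posterior Dirichlet(11, 10/3, 20/3, 13/5, 11)
obs 12: x=3 → posterior Dirichlet(11, 10/3, 20/3, 18/5, 11)
obs 13: x=2 → posterior Dirichlet(11, 10/3, 23/3, 18/5, 11)
obs 14: x=0 → posterior Dirichlet(12, 10/3, 23/3, 18/5, 11)

35/489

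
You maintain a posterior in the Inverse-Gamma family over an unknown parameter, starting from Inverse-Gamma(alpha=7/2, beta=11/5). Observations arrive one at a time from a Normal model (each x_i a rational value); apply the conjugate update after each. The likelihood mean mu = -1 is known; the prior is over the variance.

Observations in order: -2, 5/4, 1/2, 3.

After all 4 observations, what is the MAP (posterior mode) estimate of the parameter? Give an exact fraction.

2297/1040

obs 1: x=-2 → posterior Inverse-Gamma(4, 27/10)
obs 2: x=5/4 → posterior Inverse-Gamma(9/2, 837/160)
obs 3: x=1/2 → posterior Inverse-Gamma(5, 1017/160)
obs 4: x=3 → posterior Inverse-Gamma(11/2, 2297/160)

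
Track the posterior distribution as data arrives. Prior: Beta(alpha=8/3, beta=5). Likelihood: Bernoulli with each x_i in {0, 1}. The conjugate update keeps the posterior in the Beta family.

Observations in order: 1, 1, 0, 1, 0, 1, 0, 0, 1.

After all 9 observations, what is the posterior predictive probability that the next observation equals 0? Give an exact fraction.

obs 1: x=1 → posterior Beta(11/3, 5)
obs 2: x=1 → posterior Beta(14/3, 5)
obs 3: x=0 → posterior Beta(14/3, 6)
obs 4: x=1 → posterior Beta(17/3, 6)
obs 5: x=0 → posterior Beta(17/3, 7)
obs 6: x=1 → posterior Beta(20/3, 7)
obs 7: x=0 → posterior Beta(20/3, 8)
obs 8: x=0 → posterior Beta(20/3, 9)
obs 9: x=1 → posterior Beta(23/3, 9)

27/50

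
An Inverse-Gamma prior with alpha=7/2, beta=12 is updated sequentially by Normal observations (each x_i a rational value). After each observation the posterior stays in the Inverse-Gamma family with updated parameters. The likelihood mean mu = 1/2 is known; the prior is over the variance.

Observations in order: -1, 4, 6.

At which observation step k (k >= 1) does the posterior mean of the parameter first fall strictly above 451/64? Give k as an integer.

obs 1: x=-1 → posterior Inverse-Gamma(4, 105/8)
obs 2: x=4 → posterior Inverse-Gamma(9/2, 77/4)
obs 3: x=6 → posterior Inverse-Gamma(5, 275/8)

k = 3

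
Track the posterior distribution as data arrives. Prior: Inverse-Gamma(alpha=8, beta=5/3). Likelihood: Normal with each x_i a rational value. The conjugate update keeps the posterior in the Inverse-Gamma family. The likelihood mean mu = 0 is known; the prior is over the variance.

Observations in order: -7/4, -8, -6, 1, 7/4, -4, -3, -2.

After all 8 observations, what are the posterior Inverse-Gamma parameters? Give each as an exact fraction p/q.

obs 1: x=-7/4 → posterior Inverse-Gamma(17/2, 307/96)
obs 2: x=-8 → posterior Inverse-Gamma(9, 3379/96)
obs 3: x=-6 → posterior Inverse-Gamma(19/2, 5107/96)
obs 4: x=1 → posterior Inverse-Gamma(10, 5155/96)
obs 5: x=7/4 → posterior Inverse-Gamma(21/2, 2651/48)
obs 6: x=-4 → posterior Inverse-Gamma(11, 3035/48)
obs 7: x=-3 → posterior Inverse-Gamma(23/2, 3251/48)
obs 8: x=-2 → posterior Inverse-Gamma(12, 3347/48)

alpha=12, beta=3347/48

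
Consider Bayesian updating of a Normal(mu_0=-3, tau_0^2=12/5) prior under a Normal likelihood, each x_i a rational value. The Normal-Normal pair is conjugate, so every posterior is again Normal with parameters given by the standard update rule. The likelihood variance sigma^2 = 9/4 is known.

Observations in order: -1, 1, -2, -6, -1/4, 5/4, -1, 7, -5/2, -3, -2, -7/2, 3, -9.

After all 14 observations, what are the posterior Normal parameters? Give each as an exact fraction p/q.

obs 1: x=-1 → posterior Normal(-61/31, 36/31)
obs 2: x=1 → posterior Normal(-45/47, 36/47)
obs 3: x=-2 → posterior Normal(-11/9, 4/7)
obs 4: x=-6 → posterior Normal(-173/79, 36/79)
obs 5: x=-1/4 → posterior Normal(-177/95, 36/95)
obs 6: x=5/4 → posterior Normal(-157/111, 12/37)
obs 7: x=-1 → posterior Normal(-173/127, 36/127)
obs 8: x=7 → posterior Normal(-61/143, 36/143)
obs 9: x=-5/2 → posterior Normal(-101/159, 12/53)
obs 10: x=-3 → posterior Normal(-149/175, 36/175)
obs 11: x=-2 → posterior Normal(-181/191, 36/191)
obs 12: x=-7/2 → posterior Normal(-79/69, 4/23)
obs 13: x=3 → posterior Normal(-189/223, 36/223)
obs 14: x=-9 → posterior Normal(-333/239, 36/239)

mu_0=-333/239, tau_0^2=36/239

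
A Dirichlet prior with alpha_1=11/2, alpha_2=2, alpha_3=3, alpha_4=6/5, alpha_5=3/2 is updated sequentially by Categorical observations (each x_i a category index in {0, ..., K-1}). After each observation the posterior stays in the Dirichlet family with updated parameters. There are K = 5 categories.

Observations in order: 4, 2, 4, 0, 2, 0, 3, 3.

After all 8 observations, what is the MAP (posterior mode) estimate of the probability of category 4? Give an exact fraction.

obs 1: x=4 → posterior Dirichlet(11/2, 2, 3, 6/5, 5/2)
obs 2: x=2 → posterior Dirichlet(11/2, 2, 4, 6/5, 5/2)
obs 3: x=4 → posterior Dirichlet(11/2, 2, 4, 6/5, 7/2)
obs 4: x=0 → posterior Dirichlet(13/2, 2, 4, 6/5, 7/2)
obs 5: x=2 → posterior Dirichlet(13/2, 2, 5, 6/5, 7/2)
obs 6: x=0 → posterior Dirichlet(15/2, 2, 5, 6/5, 7/2)
obs 7: x=3 → posterior Dirichlet(15/2, 2, 5, 11/5, 7/2)
obs 8: x=3 → posterior Dirichlet(15/2, 2, 5, 16/5, 7/2)

25/162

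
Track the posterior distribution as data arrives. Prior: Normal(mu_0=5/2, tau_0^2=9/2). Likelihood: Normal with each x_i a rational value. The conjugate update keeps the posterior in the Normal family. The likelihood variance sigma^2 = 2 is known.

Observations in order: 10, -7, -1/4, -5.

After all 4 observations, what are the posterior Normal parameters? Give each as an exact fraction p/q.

mu_0=-41/160, tau_0^2=9/20

obs 1: x=10 → posterior Normal(100/13, 18/13)
obs 2: x=-7 → posterior Normal(37/22, 9/11)
obs 3: x=-1/4 → posterior Normal(139/124, 18/31)
obs 4: x=-5 → posterior Normal(-41/160, 9/20)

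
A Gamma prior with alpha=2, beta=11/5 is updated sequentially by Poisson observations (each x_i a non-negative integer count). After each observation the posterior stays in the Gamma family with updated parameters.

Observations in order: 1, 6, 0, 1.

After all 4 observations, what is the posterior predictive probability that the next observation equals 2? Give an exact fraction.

obs 1: x=1 → posterior Gamma(3, 16/5)
obs 2: x=6 → posterior Gamma(9, 21/5)
obs 3: x=0 → posterior Gamma(9, 26/5)
obs 4: x=1 → posterior Gamma(10, 31/5)

1126988894598601375/4738381338321616896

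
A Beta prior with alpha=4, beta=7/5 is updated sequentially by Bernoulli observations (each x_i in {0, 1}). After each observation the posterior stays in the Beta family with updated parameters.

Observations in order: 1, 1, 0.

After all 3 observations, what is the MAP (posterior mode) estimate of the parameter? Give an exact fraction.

25/32

obs 1: x=1 → posterior Beta(5, 7/5)
obs 2: x=1 → posterior Beta(6, 7/5)
obs 3: x=0 → posterior Beta(6, 12/5)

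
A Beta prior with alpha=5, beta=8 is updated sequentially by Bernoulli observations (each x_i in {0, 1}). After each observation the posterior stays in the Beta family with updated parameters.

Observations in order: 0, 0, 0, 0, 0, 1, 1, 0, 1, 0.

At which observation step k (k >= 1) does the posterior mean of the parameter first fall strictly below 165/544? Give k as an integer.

k = 4

obs 1: x=0 → posterior Beta(5, 9)
obs 2: x=0 → posterior Beta(5, 10)
obs 3: x=0 → posterior Beta(5, 11)
obs 4: x=0 → posterior Beta(5, 12)
obs 5: x=0 → posterior Beta(5, 13)
obs 6: x=1 → posterior Beta(6, 13)
obs 7: x=1 → posterior Beta(7, 13)
obs 8: x=0 → posterior Beta(7, 14)
obs 9: x=1 → posterior Beta(8, 14)
obs 10: x=0 → posterior Beta(8, 15)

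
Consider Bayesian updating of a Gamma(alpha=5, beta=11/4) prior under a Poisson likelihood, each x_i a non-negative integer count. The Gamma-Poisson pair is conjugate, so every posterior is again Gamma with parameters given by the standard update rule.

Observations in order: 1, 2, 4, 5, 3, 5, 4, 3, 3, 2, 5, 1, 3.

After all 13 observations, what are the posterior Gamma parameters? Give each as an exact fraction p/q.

obs 1: x=1 → posterior Gamma(6, 15/4)
obs 2: x=2 → posterior Gamma(8, 19/4)
obs 3: x=4 → posterior Gamma(12, 23/4)
obs 4: x=5 → posterior Gamma(17, 27/4)
obs 5: x=3 → posterior Gamma(20, 31/4)
obs 6: x=5 → posterior Gamma(25, 35/4)
obs 7: x=4 → posterior Gamma(29, 39/4)
obs 8: x=3 → posterior Gamma(32, 43/4)
obs 9: x=3 → posterior Gamma(35, 47/4)
obs 10: x=2 → posterior Gamma(37, 51/4)
obs 11: x=5 → posterior Gamma(42, 55/4)
obs 12: x=1 → posterior Gamma(43, 59/4)
obs 13: x=3 → posterior Gamma(46, 63/4)

alpha=46, beta=63/4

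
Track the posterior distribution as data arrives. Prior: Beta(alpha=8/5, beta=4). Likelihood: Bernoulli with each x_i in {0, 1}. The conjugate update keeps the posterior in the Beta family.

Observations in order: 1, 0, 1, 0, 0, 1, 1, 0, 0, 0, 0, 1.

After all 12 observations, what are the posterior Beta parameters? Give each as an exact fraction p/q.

alpha=33/5, beta=11

obs 1: x=1 → posterior Beta(13/5, 4)
obs 2: x=0 → posterior Beta(13/5, 5)
obs 3: x=1 → posterior Beta(18/5, 5)
obs 4: x=0 → posterior Beta(18/5, 6)
obs 5: x=0 → posterior Beta(18/5, 7)
obs 6: x=1 → posterior Beta(23/5, 7)
obs 7: x=1 → posterior Beta(28/5, 7)
obs 8: x=0 → posterior Beta(28/5, 8)
obs 9: x=0 → posterior Beta(28/5, 9)
obs 10: x=0 → posterior Beta(28/5, 10)
obs 11: x=0 → posterior Beta(28/5, 11)
obs 12: x=1 → posterior Beta(33/5, 11)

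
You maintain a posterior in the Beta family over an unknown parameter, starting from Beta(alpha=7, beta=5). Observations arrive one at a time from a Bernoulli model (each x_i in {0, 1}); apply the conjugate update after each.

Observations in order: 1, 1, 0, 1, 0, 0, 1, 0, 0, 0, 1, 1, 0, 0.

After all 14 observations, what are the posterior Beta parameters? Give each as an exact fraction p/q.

obs 1: x=1 → posterior Beta(8, 5)
obs 2: x=1 → posterior Beta(9, 5)
obs 3: x=0 → posterior Beta(9, 6)
obs 4: x=1 → posterior Beta(10, 6)
obs 5: x=0 → posterior Beta(10, 7)
obs 6: x=0 → posterior Beta(10, 8)
obs 7: x=1 → posterior Beta(11, 8)
obs 8: x=0 → posterior Beta(11, 9)
obs 9: x=0 → posterior Beta(11, 10)
obs 10: x=0 → posterior Beta(11, 11)
obs 11: x=1 → posterior Beta(12, 11)
obs 12: x=1 → posterior Beta(13, 11)
obs 13: x=0 → posterior Beta(13, 12)
obs 14: x=0 → posterior Beta(13, 13)

alpha=13, beta=13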